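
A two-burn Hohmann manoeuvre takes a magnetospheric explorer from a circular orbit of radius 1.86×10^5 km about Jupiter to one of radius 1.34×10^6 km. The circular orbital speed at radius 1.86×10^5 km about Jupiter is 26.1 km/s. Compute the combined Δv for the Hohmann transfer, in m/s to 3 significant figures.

Δv = 13400 m/s

From the circular-orbit relation v² = μ/r at r = 1.86×10^5 km: μ = v²r = (26.1)² × 1.86×10^5 = 1.26705×10^8 km³/s².
Semi-major axis of the transfer orbit: a_t = (1.860×10^5 + 1.340×10^6)/2 = 7.630×10^5 km.
At r₁ the circular-orbit speed is v₁ = √(μ/r₁) = 26.100 km/s.
Transfer-orbit speed at r₁ (v² = μ(2/r − 1/a)): v_p = √[μ(2/r₁ − 1/a_t)] = 34.588 km/s.
First burn Δv₁ = |v_p − v₁| = 8.488 km/s.
At r₂, v₂ = √(μ/r₂) = 9.724 km/s.
Transfer-orbit speed at r₂: v_a = √[μ(2/r₂ − 1/a_t)] = 4.801 km/s.
Second burn Δv₂ = |v₂ − v_a| = 4.923 km/s.
Δv = Δv₁ + Δv₂ = 8.488 + 4.923 = 13.41 km/s.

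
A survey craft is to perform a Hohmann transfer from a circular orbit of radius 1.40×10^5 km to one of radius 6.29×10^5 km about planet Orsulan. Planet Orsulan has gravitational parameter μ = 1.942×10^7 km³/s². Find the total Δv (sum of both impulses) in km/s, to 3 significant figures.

Δv = 5.49 km/s

The Hohmann ellipse has a_t = (r₁ + r₂)/2 = 3.845×10^5 km.
At r₁ the circular-orbit speed is v₁ = √(μ/r₁) = 11.778 km/s.
Transfer-orbit speed at r₁ (vis-viva): v_p = √[μ(2/r₁ − 1/a_t)] = 15.064 km/s.
First burn Δv₁ = |v_p − v₁| = 3.286 km/s.
Circular speed at r₂: v₂ = √(μ/r₂) = 5.5565 km/s.
Transfer-orbit speed at r₂: v_a = √[μ(2/r₂ − 1/a_t)] = 3.3529 km/s.
Second burn Δv₂ = |v₂ − v_a| = 2.204 km/s.
Total Δv = Δv₁ + Δv₂ = 5.490 km/s.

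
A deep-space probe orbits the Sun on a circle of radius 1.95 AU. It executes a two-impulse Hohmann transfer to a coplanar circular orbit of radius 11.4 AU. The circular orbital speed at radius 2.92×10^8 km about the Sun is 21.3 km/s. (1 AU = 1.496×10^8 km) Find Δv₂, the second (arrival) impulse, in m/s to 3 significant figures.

From the circular-orbit relation v² = μ/r at r = 2.92×10^8 km: μ = v²r = (21.3)² × 2.92×10^8 = 1.32477×10^11 km³/s².
In km: r₁ = 1.95 × 1.496×10^8 = 2.9172×10^8 km; r₂ = 11.4 × 1.496×10^8 = 1.70544×10^9 km.
Semi-major axis of the transfer orbit: a_t = (2.9172×10^8 + 1.70544×10^9)/2 = 9.9858×10^8 km.
On the circular orbit at r = 1.70544×10^9 km, v_c = √(μ/r) = 8.814 km/s.
Vis-viva on the transfer ellipse at r = 1.70544×10^9 km gives v_t = √[μ(2/r − 1/a_t)] = 4.764 km/s.
Δv₂ = |v_t − v_c| = |4.764 − 8.814| = 4.050 km/s.

Δv₂ = 4050 m/s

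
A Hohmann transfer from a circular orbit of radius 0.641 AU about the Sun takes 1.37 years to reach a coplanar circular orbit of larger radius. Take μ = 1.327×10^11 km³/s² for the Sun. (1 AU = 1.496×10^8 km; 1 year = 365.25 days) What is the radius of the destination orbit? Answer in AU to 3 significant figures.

In km: r₁ = 0.641 × 1.496×10^8 = 9.58936×10^7 km.
Transfer time t = 1.37 years × 365.25 × 86400 s = 4.3233912×10^7 s, and t = π√(a_t³/μ).
So a_t = (μ t²/π²)^(1/3) = (1.327×10^11 × (4.3233912×10^7)² / π²)^(1/3) = 2.9291×10^8 km.
Since a_t = (r₁ + r₂)/2, r₂ = 2a_t − r₁ = 2×2.9291×10^8 − 9.58936×10^7 = 4.899264×10^8 km.
In AU: r₂ = 4.899264×10^8 / 1.496×10^8 = 3.27 AU.

r₂ = 3.27 AU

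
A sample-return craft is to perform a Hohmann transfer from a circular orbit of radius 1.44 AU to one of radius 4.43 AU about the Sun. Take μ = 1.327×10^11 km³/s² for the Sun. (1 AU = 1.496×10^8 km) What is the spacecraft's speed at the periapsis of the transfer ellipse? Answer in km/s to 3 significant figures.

In km: r₁ = 1.44 × 1.496×10^8 = 2.15424×10^8 km; r₂ = 4.43 × 1.496×10^8 = 6.62728×10^8 km.
Transfer-ellipse semi-major axis a_t = (r₁ + r₂)/2 = (2.15424×10^8 + 6.62728×10^8)/2 = 4.39076×10^8 km.
The periapsis of the transfer ellipse is at r = 2.15424×10^8 km.
Applying v² = μ(2/r − 1/a_t): v = 30.49 km/s.

v = 30.5 km/s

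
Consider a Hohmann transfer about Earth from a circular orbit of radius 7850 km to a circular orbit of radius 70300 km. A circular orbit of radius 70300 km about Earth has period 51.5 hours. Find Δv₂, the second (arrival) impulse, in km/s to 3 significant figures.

Δv₂ = 1.31 km/s

From Kepler's third law T² = 4π²r³/μ at r = 70300 km, T = 51.5 hours = 51.5 × 3600 s = 1.854×10^5 s: μ = 4π²r³/T² = 3.99031×10^5 km³/s².
Transfer-ellipse semi-major axis a_t = (r₁ + r₂)/2 = (7850 + 70300)/2 = 39075 km.
Circular speed at r = 70300 km: v_c = √(μ/r) = 2.3825 km/s.
Transfer-orbit speed at the same r (vis-viva, a = a_t): v_t = √[μ(2/r − 1/a_t)] = 1.0679 km/s.
Δv₂ = |v_t − v_c| = |1.0679 − 2.3825| = 1.315 km/s.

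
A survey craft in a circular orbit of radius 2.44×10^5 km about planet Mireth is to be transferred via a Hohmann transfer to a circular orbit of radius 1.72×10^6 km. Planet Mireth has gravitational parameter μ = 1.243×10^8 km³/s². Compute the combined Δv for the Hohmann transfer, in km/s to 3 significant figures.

Δv = 11.6 km/s

Semi-major axis of the transfer orbit: a_t = (2.440×10^5 + 1.720×10^6)/2 = 9.820×10^5 km.
At r₁ the circular-orbit speed is v₁ = √(μ/r₁) = 22.57 km/s.
On the transfer ellipse at r₁, v² = μ(2/r − 1/a) gives v_p = √[μ(2/r₁ − 1/a_t)] = 29.87 km/s.
First burn Δv₁ = |v_p − v₁| = 7.300 km/s.
At r₂, v₂ = √(μ/r₂) = 8.50103 km/s.
Transfer-orbit speed at r₂: v_a = √[μ(2/r₂ − 1/a_t)] = 4.23751 km/s.
Second burn Δv₂ = |v₂ − v_a| = 4.264 km/s.
Δv = Δv₁ + Δv₂ = 7.300 + 4.264 = 11.56 km/s.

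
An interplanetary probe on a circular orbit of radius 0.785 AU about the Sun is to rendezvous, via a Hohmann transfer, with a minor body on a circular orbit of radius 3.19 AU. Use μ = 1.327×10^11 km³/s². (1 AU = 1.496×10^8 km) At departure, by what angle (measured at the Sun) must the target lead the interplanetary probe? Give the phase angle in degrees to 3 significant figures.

φ = 91.5°

In km: r₁ = 0.785 × 1.496×10^8 = 1.17436×10^8 km; r₂ = 3.19 × 1.496×10^8 = 4.77224×10^8 km.
The Hohmann ellipse has a_t = (r₁ + r₂)/2 = 2.9733×10^8 km.
The half-period of the transfer ellipse is t = π√(a_t³/μ) = 4.422×10^7 s.
The target's mean motion on its circular orbit is ω₂ = √(μ/r₂³) = 3.494×10^-8 rad/s.
Angle swept by the target during transfer: ω₂·t = 1.545 rad = 88.52°.
Arrival is 180° from departure on the ellipse, so φ = 180° − 88.52° = 91.5°.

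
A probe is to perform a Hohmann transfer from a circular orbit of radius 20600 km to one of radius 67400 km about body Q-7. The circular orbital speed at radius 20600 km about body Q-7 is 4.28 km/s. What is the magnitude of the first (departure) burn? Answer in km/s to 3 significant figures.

Δv₁ = 1.02 km/s

From the circular-orbit relation v² = μ/r at r = 20600 km: μ = v²r = (4.28)² × 20600 = 3.77359×10^5 km³/s².
Transfer-ellipse semi-major axis a_t = (r₁ + r₂)/2 = (20600 + 67400)/2 = 44000 km.
Circular speed at r = 20600 km: v_c = √(μ/r) = 4.280 km/s.
Transfer-orbit speed at the same r (vis-viva, a = a_t): v_t = √[μ(2/r − 1/a_t)] = 5.297 km/s.
Δv₁ = |v_t − v_c| = |5.297 − 4.280| = 1.017 km/s.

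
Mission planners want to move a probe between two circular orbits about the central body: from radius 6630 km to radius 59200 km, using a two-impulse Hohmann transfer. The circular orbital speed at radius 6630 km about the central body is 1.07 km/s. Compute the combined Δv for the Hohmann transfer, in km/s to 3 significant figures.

From the circular-orbit relation v² = μ/r at r = 6630 km: μ = v²r = (1.07)² × 6630 = 7590.69 km³/s².
Semi-major axis of the transfer orbit: a_t = (6630 + 59200)/2 = 32915 km.
Circular speed at r₁: v₁ = √(μ/r₁) = √(7590.69/6630) = 1.070 km/s.
Transfer-orbit speed at r₁ (vis-viva): v_p = √[μ(2/r₁ − 1/a_t)] = 1.435 km/s.
First burn Δv₁ = |v_p − v₁| = 0.3650 km/s.
Circular speed at r₂: v₂ = √(μ/r₂) = 0.3581 km/s.
Transfer-orbit speed at r₂: v_a = √[μ(2/r₂ − 1/a_t)] = 0.1607 km/s.
Second burn Δv₂ = |v₂ − v_a| = 0.1974 km/s.
Total Δv = Δv₁ + Δv₂ = 0.5624 km/s.

Δv = 0.562 km/s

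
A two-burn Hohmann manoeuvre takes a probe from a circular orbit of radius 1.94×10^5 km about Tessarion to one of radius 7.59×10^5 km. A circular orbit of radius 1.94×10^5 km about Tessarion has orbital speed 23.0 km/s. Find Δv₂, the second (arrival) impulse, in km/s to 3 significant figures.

Δv₂ = 4.21 km/s

From the circular-orbit relation v² = μ/r at r = 1.94×10^5 km: μ = v²r = (23.0)² × 1.94×10^5 = 1.02626×10^8 km³/s².
The Hohmann ellipse has a_t = (r₁ + r₂)/2 = 4.765×10^5 km.
Circular speed at r = 7.590×10^5 km: v_c = √(μ/r) = 11.6281 km/s.
Vis-viva on the transfer ellipse at r = 7.590×10^5 km gives v_t = √[μ(2/r − 1/a_t)] = 7.41954 km/s.
Δv₂ = |v_t − v_c| = |7.41954 − 11.6281| = 4.209 km/s.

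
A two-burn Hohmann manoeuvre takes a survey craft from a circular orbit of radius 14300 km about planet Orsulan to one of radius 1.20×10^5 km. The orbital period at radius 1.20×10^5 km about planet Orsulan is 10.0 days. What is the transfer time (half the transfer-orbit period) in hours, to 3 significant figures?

From Kepler's third law T² = 4π²r³/μ at r = 1.20×10^5 km, T = 10.0 days = 10.0 × 86400 s = 8.640×10^5 s: μ = 4π²r³/T² = 91385.2 km³/s².
Semi-major axis of the transfer orbit: a_t = (14300 + 1.200×10^5)/2 = 67150 km.
By Kepler's third law the transfer-orbit period is T = 2π√(a_t³/μ), so t = T/2 = 1.808×10^5 s.
Converting: 1.808×10^5 s ÷ 3600 s/hour = 50.2 hours.

t = 50.2 hours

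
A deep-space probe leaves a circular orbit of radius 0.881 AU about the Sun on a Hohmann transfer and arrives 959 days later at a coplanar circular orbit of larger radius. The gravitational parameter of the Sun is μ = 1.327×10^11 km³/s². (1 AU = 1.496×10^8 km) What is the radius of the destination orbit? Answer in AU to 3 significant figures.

r₂ = 5.16 AU

In km: r₁ = 0.881 × 1.496×10^8 = 1.317976×10^8 km.
Transfer time t = 959 days = 8.28576×10^7 s, and t = π√(a_t³/μ).
So a_t = (μ t²/π²)^(1/3) = (1.327×10^11 × (8.28576×10^7)² / π²)^(1/3) = 4.5194×10^8 km.
Since a_t = (r₁ + r₂)/2, r₂ = 2a_t − r₁ = 2×4.5194×10^8 − 1.317976×10^8 = 7.720824×10^8 km.
In AU: r₂ = 7.720824×10^8 / 1.496×10^8 = 5.16 AU.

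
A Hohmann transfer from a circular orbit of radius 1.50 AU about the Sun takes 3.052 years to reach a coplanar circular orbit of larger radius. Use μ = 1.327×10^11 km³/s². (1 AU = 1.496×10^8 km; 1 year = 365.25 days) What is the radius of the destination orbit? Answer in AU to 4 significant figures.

r₂ = 5.180 AU

In km: r₁ = 1.50 × 1.496×10^8 = 2.244×10^8 km.
Transfer time t = 3.052 years × 365.25 × 86400 s = 9.63137952×10^7 s, and t = π√(a_t³/μ).
So a_t = (μ t²/π²)^(1/3) = (1.327×10^11 × (9.63137952×10^7)² / π²)^(1/3) = 4.9963×10^8 km.
Since a_t = (r₁ + r₂)/2, r₂ = 2a_t − r₁ = 2×4.9963×10^8 − 2.244×10^8 = 7.7486×10^8 km.
In AU: r₂ = 7.7486×10^8 / 1.496×10^8 = 5.180 AU.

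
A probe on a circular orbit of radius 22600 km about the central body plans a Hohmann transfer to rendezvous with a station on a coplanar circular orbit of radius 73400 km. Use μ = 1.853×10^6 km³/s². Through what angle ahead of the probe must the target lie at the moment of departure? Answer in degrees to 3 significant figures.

φ = 84.8°

Transfer-ellipse semi-major axis a_t = (r₁ + r₂)/2 = (22600 + 73400)/2 = 48000 km.
Transfer time t = π√(a_t³/μ) = 24270 s.
The target's mean motion on its circular orbit is ω₂ = √(μ/r₂³) = 6.8453×10^-5 rad/s.
Angle swept by the target during transfer: ω₂·t = 1.6614 rad = 95.19°.
Arrival is 180° from departure on the ellipse, so φ = 180° − 95.19° = 84.8°.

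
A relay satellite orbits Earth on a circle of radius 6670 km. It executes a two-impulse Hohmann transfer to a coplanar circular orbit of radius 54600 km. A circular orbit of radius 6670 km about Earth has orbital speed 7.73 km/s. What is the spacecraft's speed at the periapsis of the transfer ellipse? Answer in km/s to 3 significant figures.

v = 10.3 km/s

From the circular-orbit relation v² = μ/r at r = 6670 km: μ = v²r = (7.73)² × 6670 = 3.98552×10^5 km³/s².
The Hohmann ellipse has a_t = (r₁ + r₂)/2 = 30635 km.
The periapsis of the transfer ellipse is at r = 6670 km.
Applying v² = μ(2/r − 1/a_t): v = 10.32 km/s.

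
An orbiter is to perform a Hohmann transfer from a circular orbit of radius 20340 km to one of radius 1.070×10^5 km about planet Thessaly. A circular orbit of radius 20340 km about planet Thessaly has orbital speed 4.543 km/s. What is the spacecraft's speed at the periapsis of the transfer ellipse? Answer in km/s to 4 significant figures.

v = 5.889 km/s

From the circular-orbit relation v² = μ/r at r = 20340 km: μ = v²r = (4.543)² × 20340 = 4.19794×10^5 km³/s².
Semi-major axis of the transfer orbit: a_t = (20340 + 1.070×10^5)/2 = 63670 km.
The periapsis of the transfer ellipse is at r = 20340 km.
From the vis-viva equation, v = √[μ(2/r − 1/a_t)] = 5.889 km/s.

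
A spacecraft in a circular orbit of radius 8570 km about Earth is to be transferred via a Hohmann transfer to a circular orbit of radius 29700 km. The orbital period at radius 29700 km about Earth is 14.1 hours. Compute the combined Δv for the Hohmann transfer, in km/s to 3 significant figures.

Δv = 2.90 km/s

From Kepler's third law T² = 4π²r³/μ at r = 29700 km, T = 14.1 hours = 14.1 × 3600 s = 50760 s: μ = 4π²r³/T² = 4.01408×10^5 km³/s².
Transfer-ellipse semi-major axis a_t = (r₁ + r₂)/2 = (8570 + 29700)/2 = 19135 km.
At r₁ the circular-orbit speed is v₁ = √(μ/r₁) = 6.84388 km/s.
Transfer-orbit speed at r₁ (vis-viva equation): v_p = √[μ(2/r₁ − 1/a_t)] = 8.52642 km/s.
First burn Δv₁ = |v_p − v₁| = 1.683 km/s.
At r₂, v₂ = √(μ/r₂) = 3.676 km/s.
Transfer-orbit speed at r₂: v_a = √[μ(2/r₂ − 1/a_t)] = 2.460 km/s.
Second burn Δv₂ = |v₂ − v_a| = 1.216 km/s.
Δv = Δv₁ + Δv₂ = 1.683 + 1.216 = 2.899 km/s.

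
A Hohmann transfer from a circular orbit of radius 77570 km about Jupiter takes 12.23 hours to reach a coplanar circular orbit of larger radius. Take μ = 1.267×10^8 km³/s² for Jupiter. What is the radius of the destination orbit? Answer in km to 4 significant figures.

r₂ = 5.063×10^5 km

Transfer time t = 12.23 hours = 44028 s, and t = π√(a_t³/μ).
So a_t = (μ t²/π²)^(1/3) = (1.267×10^8 × (44028)² / π²)^(1/3) = 2.9195×10^5 km.
Since a_t = (r₁ + r₂)/2, r₂ = 2a_t − r₁ = 2×2.9195×10^5 − 77570 = 5.0633×10^5 km.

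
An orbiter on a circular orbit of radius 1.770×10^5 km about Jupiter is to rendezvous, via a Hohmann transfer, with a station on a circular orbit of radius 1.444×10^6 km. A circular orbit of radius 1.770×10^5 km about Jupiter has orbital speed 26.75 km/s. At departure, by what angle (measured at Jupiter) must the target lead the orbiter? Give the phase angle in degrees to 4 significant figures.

From the circular-orbit relation v² = μ/r at r = 1.770×10^5 km: μ = v²r = (26.75)² × 1.770×10^5 = 1.26655×10^8 km³/s².
The Hohmann ellipse has a_t = (r₁ + r₂)/2 = 8.105×10^5 km.
Transfer time t = π√(a_t³/μ) = 2.037×10^5 s.
Target angular speed ω₂ = √(μ/r₂³) = 6.486×10^-6 rad/s.
Angle swept by the target during transfer: ω₂·t = 1.321 rad = 75.69°.
Arrival is 180° from departure on the ellipse, so φ = 180° − 75.69° = 104.3°.

φ = 104.3°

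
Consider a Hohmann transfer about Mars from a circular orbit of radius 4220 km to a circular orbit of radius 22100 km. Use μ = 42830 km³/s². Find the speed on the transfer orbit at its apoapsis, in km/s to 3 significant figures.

Semi-major axis of the transfer orbit: a_t = (4220 + 22100)/2 = 13160 km.
The apoapsis of the transfer ellipse is at r = 22100 km.
Applying v² = μ(2/r − 1/a_t): v = 0.7883 km/s.

v = 0.788 km/s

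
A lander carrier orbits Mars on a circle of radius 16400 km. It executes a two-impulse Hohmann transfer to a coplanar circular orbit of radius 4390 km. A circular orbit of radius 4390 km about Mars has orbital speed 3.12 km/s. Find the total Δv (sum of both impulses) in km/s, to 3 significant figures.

From the circular-orbit relation v² = μ/r at r = 4390 km: μ = v²r = (3.12)² × 4390 = 42734.0 km³/s².
Transfer-ellipse semi-major axis a_t = (r₁ + r₂)/2 = (16400 + 4390)/2 = 10395 km.
Circular speed at r₁: v₁ = √(μ/r₁) = √(42734.0/16400) = 1.6142 km/s.
On the transfer ellipse at r₁, v² = μ(2/r − 1/a) gives v_a = √[μ(2/r₁ − 1/a_t)] = 1.0490 km/s.
First burn Δv₁ = |v_a − v₁| = 0.5652 km/s.
Circular speed at r₂: v₂ = √(μ/r₂) = 3.1200 km/s.
Transfer-orbit speed at r₂: v_p = √[μ(2/r₂ − 1/a_t)] = 3.9189 km/s.
Second burn Δv₂ = |v₂ − v_p| = 0.7989 km/s.
Δv = Δv₁ + Δv₂ = 0.5652 + 0.7989 = 1.364 km/s.

Δv = 1.36 km/s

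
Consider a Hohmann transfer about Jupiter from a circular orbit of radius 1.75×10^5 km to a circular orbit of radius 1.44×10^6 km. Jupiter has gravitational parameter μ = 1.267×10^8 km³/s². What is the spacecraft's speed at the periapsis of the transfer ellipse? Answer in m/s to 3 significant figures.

v = 35900 m/s

Semi-major axis of the transfer orbit: a_t = (1.750×10^5 + 1.440×10^6)/2 = 8.075×10^5 km.
At periapsis, r = 1.750×10^5 km.
Applying v² = μ(2/r − 1/a_t): v = 35.93 km/s.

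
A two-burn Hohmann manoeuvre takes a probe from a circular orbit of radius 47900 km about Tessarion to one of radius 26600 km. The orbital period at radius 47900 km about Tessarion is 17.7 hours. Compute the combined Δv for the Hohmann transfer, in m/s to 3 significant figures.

Δv = 1580 m/s

From Kepler's third law T² = 4π²r³/μ at r = 47900 km, T = 17.7 hours = 17.7 × 3600 s = 63720 s: μ = 4π²r³/T² = 1.06860×10^6 km³/s².
Semi-major axis of the transfer orbit: a_t = (47900 + 26600)/2 = 37250 km.
At r₁ the circular-orbit speed is v₁ = √(μ/r₁) = 4.7232 km/s.
Transfer-orbit speed at r₁ (vis-viva equation): v_a = √[μ(2/r₁ − 1/a_t)] = 3.9913 km/s.
First burn Δv₁ = |v_a − v₁| = 0.7319 km/s.
At r₂, v₂ = √(μ/r₂) = 6.3382 km/s.
Transfer-orbit speed at r₂: v_p = √[μ(2/r₂ − 1/a_t)] = 7.1874 km/s.
Second burn Δv₂ = |v₂ − v_p| = 0.8492 km/s.
Δv = Δv₁ + Δv₂ = 0.7319 + 0.8492 = 1.581 km/s.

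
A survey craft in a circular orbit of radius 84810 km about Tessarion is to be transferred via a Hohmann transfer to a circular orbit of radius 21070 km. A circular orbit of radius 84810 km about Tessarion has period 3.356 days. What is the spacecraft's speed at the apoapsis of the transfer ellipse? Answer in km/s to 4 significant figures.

From Kepler's third law T² = 4π²r³/μ at r = 84810 km, T = 3.356 days = 3.356 × 86400 s = 2.899584×10^5 s: μ = 4π²r³/T² = 2.86437×10^5 km³/s².
Transfer-ellipse semi-major axis a_t = (r₁ + r₂)/2 = (84810 + 21070)/2 = 52940 km.
The apoapsis of the transfer ellipse is at r = 84810 km.
From the vis-viva equation, v = √[μ(2/r − 1/a_t)] = 1.159 km/s.

v = 1.159 km/s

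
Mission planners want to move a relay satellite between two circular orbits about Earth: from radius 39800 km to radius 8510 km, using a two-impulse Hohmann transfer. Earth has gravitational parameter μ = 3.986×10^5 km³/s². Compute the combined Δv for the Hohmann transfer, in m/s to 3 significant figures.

Δv = 3230 m/s

The Hohmann ellipse has a_t = (r₁ + r₂)/2 = 24155 km.
Circular speed at r₁: v₁ = √(μ/r₁) = √(3.986×10^5/39800) = 3.1647 km/s.
On the transfer ellipse at r₁, vis-viva equation gives v_a = √[μ(2/r₁ − 1/a_t)] = 1.8784 km/s.
First burn Δv₁ = |v_a − v₁| = 1.286 km/s.
Circular speed at r₂: v₂ = √(μ/r₂) = 6.844 km/s.
Transfer-orbit speed at r₂: v_p = √[μ(2/r₂ − 1/a_t)] = 8.785 km/s.
Second burn Δv₂ = |v₂ − v_p| = 1.941 km/s.
Total Δv = Δv₁ + Δv₂ = 3.227 km/s.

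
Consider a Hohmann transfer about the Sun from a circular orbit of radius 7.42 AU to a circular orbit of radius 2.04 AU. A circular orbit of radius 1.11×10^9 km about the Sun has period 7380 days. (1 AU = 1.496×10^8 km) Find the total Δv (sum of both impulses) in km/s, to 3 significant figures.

Δv = 9.02 km/s

From Kepler's third law T² = 4π²r³/μ at r = 1.11×10^9 km, T = 7380 days = 7380 × 86400 s = 6.37632×10^8 s: μ = 4π²r³/T² = 1.32797×10^11 km³/s².
In km: r₁ = 7.42 × 1.496×10^8 = 1.110032×10^9 km; r₂ = 2.04 × 1.496×10^8 = 3.05184×10^8 km.
Transfer-ellipse semi-major axis a_t = (r₁ + r₂)/2 = (1.110032×10^9 + 3.05184×10^8)/2 = 7.07608×10^8 km.
Circular speed at r₁: v₁ = √(μ/r₁) = √(1.32797×10^11/1.110032×10^9) = 10.9377 km/s.
On the transfer ellipse at r₁, vis-viva gives v_a = √[μ(2/r₁ − 1/a_t)] = 7.18308 km/s.
First burn Δv₁ = |v_a − v₁| = 3.7546 km/s.
Circular speed at r₂: v₂ = √(μ/r₂) = 20.85995 km/s.
Transfer-orbit speed at r₂: v_p = √[μ(2/r₂ − 1/a_t)] = 26.12671 km/s.
Second burn Δv₂ = |v₂ − v_p| = 5.2668 km/s.
Δv = Δv₁ + Δv₂ = 3.7546 + 5.2668 = 9.021 km/s.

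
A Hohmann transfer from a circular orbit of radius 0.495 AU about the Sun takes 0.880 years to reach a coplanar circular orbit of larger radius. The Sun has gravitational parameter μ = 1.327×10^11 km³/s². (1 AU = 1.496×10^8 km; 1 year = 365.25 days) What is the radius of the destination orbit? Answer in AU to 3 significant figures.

In km: r₁ = 0.495 × 1.496×10^8 = 7.4052×10^7 km.
Transfer time t = 0.880 years × 365.25 × 86400 s = 2.7770688×10^7 s, and t = π√(a_t³/μ).
So a_t = (μ t²/π²)^(1/3) = (1.327×10^11 × (2.7770688×10^7)² / π²)^(1/3) = 2.1806×10^8 km.
Since a_t = (r₁ + r₂)/2, r₂ = 2a_t − r₁ = 2×2.1806×10^8 − 7.4052×10^7 = 3.62068×10^8 km.
In AU: r₂ = 3.62068×10^8 / 1.496×10^8 = 2.42 AU.

r₂ = 2.42 AU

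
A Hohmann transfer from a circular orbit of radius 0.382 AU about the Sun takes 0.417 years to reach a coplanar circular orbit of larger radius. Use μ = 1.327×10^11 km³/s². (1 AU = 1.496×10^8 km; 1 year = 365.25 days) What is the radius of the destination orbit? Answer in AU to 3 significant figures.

In km: r₁ = 0.382 × 1.496×10^8 = 5.71472×10^7 km.
Transfer time t = 0.417 years × 365.25 × 86400 s = 1.31595192×10^7 s, and t = π√(a_t³/μ).
So a_t = (μ t²/π²)^(1/3) = (1.327×10^11 × (1.31595192×10^7)² / π²)^(1/3) = 1.3254×10^8 km.
Since a_t = (r₁ + r₂)/2, r₂ = 2a_t − r₁ = 2×1.3254×10^8 − 5.71472×10^7 = 2.079328×10^8 km.
In AU: r₂ = 2.079328×10^8 / 1.496×10^8 = 1.39 AU.

r₂ = 1.39 AU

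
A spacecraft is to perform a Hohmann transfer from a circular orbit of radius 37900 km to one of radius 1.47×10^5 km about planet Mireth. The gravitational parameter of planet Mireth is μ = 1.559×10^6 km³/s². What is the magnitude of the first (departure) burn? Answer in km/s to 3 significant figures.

Δv₁ = 1.67 km/s

The Hohmann ellipse has a_t = (r₁ + r₂)/2 = 92450 km.
On the circular orbit at r = 37900 km, v_c = √(μ/r) = 6.4136 km/s.
Transfer-orbit speed at the same r (vis-viva, a = a_t): v_t = √[μ(2/r − 1/a_t)] = 8.0874 km/s.
Δv₁ = |v_t − v_c| = |8.0874 − 6.4136| = 1.674 km/s.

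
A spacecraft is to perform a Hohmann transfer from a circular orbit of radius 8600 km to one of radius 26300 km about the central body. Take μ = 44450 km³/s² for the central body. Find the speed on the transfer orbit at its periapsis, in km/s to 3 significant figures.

v = 2.79 km/s

Semi-major axis of the transfer orbit: a_t = (8600 + 26300)/2 = 17450 km.
The periapsis of the transfer ellipse is at r = 8600 km.
From the vis-viva equation, v = √[μ(2/r − 1/a_t)] = 2.791 km/s.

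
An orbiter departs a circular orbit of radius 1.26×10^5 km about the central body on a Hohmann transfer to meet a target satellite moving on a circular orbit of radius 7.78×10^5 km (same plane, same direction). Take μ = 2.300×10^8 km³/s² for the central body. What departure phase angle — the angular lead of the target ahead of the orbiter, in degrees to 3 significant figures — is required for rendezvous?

Transfer-ellipse semi-major axis a_t = (r₁ + r₂)/2 = (1.260×10^5 + 7.780×10^5)/2 = 4.520×10^5 km.
The half-period of the transfer ellipse is t = π√(a_t³/μ) = 62950 s.
The target's mean motion on its circular orbit is ω₂ = √(μ/r₂³) = 2.210×10^-5 rad/s.
Angle swept by the target during transfer: ω₂·t = 1.3912 rad = 79.71°.
The orbiter traverses 180° on the transfer ellipse, so the target must lead by 180° − 79.71° = 100°.

φ = 100°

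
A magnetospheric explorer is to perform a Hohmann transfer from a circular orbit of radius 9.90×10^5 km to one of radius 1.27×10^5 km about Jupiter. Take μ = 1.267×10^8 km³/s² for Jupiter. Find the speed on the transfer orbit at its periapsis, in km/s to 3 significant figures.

Transfer-ellipse semi-major axis a_t = (r₁ + r₂)/2 = (9.900×10^5 + 1.270×10^5)/2 = 5.585×10^5 km.
At periapsis, r = 1.270×10^5 km.
From the vis-viva equation, v = √[μ(2/r − 1/a_t)] = 42.05 km/s.

v = 42.1 km/s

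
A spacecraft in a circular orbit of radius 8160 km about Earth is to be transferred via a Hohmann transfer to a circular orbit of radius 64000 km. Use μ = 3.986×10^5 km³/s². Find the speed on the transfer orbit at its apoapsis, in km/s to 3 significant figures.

The Hohmann ellipse has a_t = (r₁ + r₂)/2 = 36080 km.
At apoapsis, r = 64000 km.
Vis-viva: v = √[μ(2/r − 1/a_t)] = √[3.986×10^5 × (2/64000 − 1/36080)] = 1.187 km/s.

v = 1.19 km/s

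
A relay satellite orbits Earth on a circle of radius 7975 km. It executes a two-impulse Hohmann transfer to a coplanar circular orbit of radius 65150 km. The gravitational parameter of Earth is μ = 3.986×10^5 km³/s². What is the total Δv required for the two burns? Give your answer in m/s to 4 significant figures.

Semi-major axis of the transfer orbit: a_t = (7975 + 65150)/2 = 36562.5 km.
Circular speed at r₁: v₁ = √(μ/r₁) = √(3.986×10^5/7975) = 7.069738 km/s.
Transfer-orbit speed at r₁ (vis-viva equation): v_p = √[μ(2/r₁ − 1/a_t)] = 9.437187 km/s.
First burn Δv₁ = |v_p − v₁| = 2.3674 km/s.
At r₂, v₂ = √(μ/r₂) = 2.4735 km/s.
Transfer-orbit speed at r₂: v_a = √[μ(2/r₂ − 1/a_t)] = 1.1552 km/s.
Second burn Δv₂ = |v₂ − v_a| = 1.3183 km/s.
Δv = Δv₁ + Δv₂ = 2.3674 + 1.3183 = 3.686 km/s.

Δv = 3686 m/s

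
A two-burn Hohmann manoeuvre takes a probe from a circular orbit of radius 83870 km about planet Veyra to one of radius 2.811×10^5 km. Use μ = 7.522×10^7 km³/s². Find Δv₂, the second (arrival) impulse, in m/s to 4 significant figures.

The Hohmann ellipse has a_t = (r₁ + r₂)/2 = 1.82485×10^5 km.
On the circular orbit at r = 2.811×10^5 km, v_c = √(μ/r) = 16.358 km/s.
Transfer-orbit speed at the same r (vis-viva, a = a_t): v_t = √[μ(2/r − 1/a_t)] = 11.090 km/s.
Δv₂ = |v_t − v_c| = |11.090 − 16.358| = 5.268 km/s.

Δv₂ = 5268 m/s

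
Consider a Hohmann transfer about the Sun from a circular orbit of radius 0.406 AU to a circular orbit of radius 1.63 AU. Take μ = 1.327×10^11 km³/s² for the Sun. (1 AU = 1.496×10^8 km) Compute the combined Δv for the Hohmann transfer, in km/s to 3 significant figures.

Δv = 21.0 km/s

In km: r₁ = 0.406 × 1.496×10^8 = 6.07376×10^7 km; r₂ = 1.63 × 1.496×10^8 = 2.43848×10^8 km.
The Hohmann ellipse has a_t = (r₁ + r₂)/2 = 1.522928×10^8 km.
At r₁ the circular-orbit speed is v₁ = √(μ/r₁) = 46.742 km/s.
Transfer-orbit speed at r₁ (v² = μ(2/r − 1/a)): v_p = √[μ(2/r₁ − 1/a_t)] = 59.146 km/s.
First burn Δv₁ = |v_p − v₁| = 12.40 km/s.
Circular speed at r₂: v₂ = √(μ/r₂) = 23.328 km/s.
Transfer-orbit speed at r₂: v_a = √[μ(2/r₂ − 1/a_t)] = 14.732 km/s.
Second burn Δv₂ = |v₂ − v_a| = 8.596 km/s.
Total Δv = Δv₁ + Δv₂ = 21.00 km/s.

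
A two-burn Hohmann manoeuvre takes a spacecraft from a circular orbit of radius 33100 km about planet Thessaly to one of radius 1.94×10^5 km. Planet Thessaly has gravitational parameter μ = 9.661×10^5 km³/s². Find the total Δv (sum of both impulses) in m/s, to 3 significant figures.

Semi-major axis of the transfer orbit: a_t = (33100 + 1.940×10^5)/2 = 1.1355×10^5 km.
At r₁ the circular-orbit speed is v₁ = √(μ/r₁) = 5.403 km/s.
On the transfer ellipse at r₁, v² = μ(2/r − 1/a) gives v_p = √[μ(2/r₁ − 1/a_t)] = 7.062 km/s.
First burn Δv₁ = |v_p − v₁| = 1.659 km/s.
At r₂, v₂ = √(μ/r₂) = 2.232 km/s.
Transfer-orbit speed at r₂: v_a = √[μ(2/r₂ − 1/a_t)] = 1.205 km/s.
Second burn Δv₂ = |v₂ − v_a| = 1.027 km/s.
Total Δv = Δv₁ + Δv₂ = 2.686 km/s.

Δv = 2690 m/s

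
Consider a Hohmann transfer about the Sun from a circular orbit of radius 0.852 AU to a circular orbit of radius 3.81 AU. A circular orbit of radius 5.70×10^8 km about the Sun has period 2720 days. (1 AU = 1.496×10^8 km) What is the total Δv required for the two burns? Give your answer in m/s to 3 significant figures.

Δv = 15000 m/s

From Kepler's third law T² = 4π²r³/μ at r = 5.70×10^8 km, T = 2720 days = 2720 × 86400 s = 2.35008×10^8 s: μ = 4π²r³/T² = 1.32379×10^11 km³/s².
In km: r₁ = 0.852 × 1.496×10^8 = 1.274592×10^8 km; r₂ = 3.81 × 1.496×10^8 = 5.69976×10^8 km.
Semi-major axis of the transfer orbit: a_t = (1.274592×10^8 + 5.69976×10^8)/2 = 3.487176×10^8 km.
Circular speed at r₁: v₁ = √(μ/r₁) = √(1.32379×10^11/1.274592×10^8) = 32.2273 km/s.
On the transfer ellipse at r₁, v² = μ(2/r − 1/a) gives v_p = √[μ(2/r₁ − 1/a_t)] = 41.2017 km/s.
First burn Δv₁ = |v_p − v₁| = 8.974 km/s.
At r₂, v₂ = √(μ/r₂) = 15.24 km/s.
Transfer-orbit speed at r₂: v_a = √[μ(2/r₂ − 1/a_t)] = 9.214 km/s.
Second burn Δv₂ = |v₂ − v_a| = 6.026 km/s.
Δv = Δv₁ + Δv₂ = 8.974 + 6.026 = 15.00 km/s.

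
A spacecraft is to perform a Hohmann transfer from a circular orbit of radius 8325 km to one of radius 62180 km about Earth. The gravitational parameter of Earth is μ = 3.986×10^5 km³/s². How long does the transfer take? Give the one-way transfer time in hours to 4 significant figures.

Semi-major axis of the transfer orbit: a_t = (8325 + 62180)/2 = 35252.5 km.
By Kepler's third law the transfer-orbit period is T = 2π√(a_t³/μ), so t = T/2 = 32936 s.
Converting: 32936 s ÷ 3600 s/hour = 9.149 hours.

t = 9.149 hours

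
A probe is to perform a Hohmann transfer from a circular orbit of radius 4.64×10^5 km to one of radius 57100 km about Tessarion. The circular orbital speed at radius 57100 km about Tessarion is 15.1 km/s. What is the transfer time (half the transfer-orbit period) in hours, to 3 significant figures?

t = 32.2 hours

From the circular-orbit relation v² = μ/r at r = 57100 km: μ = v²r = (15.1)² × 57100 = 1.30194×10^7 km³/s².
Transfer-ellipse semi-major axis a_t = (r₁ + r₂)/2 = (4.640×10^5 + 57100)/2 = 2.6055×10^5 km.
Transfer time t = π√(a_t³/μ) = π√((2.6055×10^5)³ / 1.30194×10^7) = 1.158×10^5 s.
Converting: 1.158×10^5 s ÷ 3600 s/hour = 32.2 hours.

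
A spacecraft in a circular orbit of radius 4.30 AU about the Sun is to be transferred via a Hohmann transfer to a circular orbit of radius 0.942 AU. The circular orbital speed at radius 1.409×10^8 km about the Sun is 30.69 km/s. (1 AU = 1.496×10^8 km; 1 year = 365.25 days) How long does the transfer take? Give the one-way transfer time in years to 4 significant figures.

From the circular-orbit relation v² = μ/r at r = 1.409×10^8 km: μ = v²r = (30.69)² × 1.409×10^8 = 1.32710×10^11 km³/s².
In km: r₁ = 4.30 × 1.496×10^8 = 6.4328×10^8 km; r₂ = 0.942 × 1.496×10^8 = 1.409232×10^8 km.
The Hohmann ellipse has a_t = (r₁ + r₂)/2 = 3.921016×10^8 km.
By Kepler's third law the transfer-orbit period is T = 2π√(a_t³/μ), so t = T/2 = 6.696×10^7 s.
Converting: 6.696×10^7 s ÷ 3.15576×10^7 s/year (365.25 × 86400) = 2.122 years.

t = 2.122 years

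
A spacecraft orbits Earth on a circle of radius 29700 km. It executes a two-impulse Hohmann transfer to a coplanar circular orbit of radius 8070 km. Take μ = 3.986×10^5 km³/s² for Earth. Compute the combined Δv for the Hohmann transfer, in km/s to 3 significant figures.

Δv = 3.05 km/s

Transfer-ellipse semi-major axis a_t = (r₁ + r₂)/2 = (29700 + 8070)/2 = 18885 km.
Circular speed at r₁: v₁ = √(μ/r₁) = √(3.986×10^5/29700) = 3.6635 km/s.
On the transfer ellipse at r₁, vis-viva equation gives v_a = √[μ(2/r₁ − 1/a_t)] = 2.3948 km/s.
First burn Δv₁ = |v_a − v₁| = 1.2687 km/s.
Circular speed at r₂: v₂ = √(μ/r₂) = 7.0280 km/s.
Transfer-orbit speed at r₂: v_p = √[μ(2/r₂ − 1/a_t)] = 8.8136 km/s.
Second burn Δv₂ = |v₂ − v_p| = 1.7856 km/s.
Δv = Δv₁ + Δv₂ = 1.2687 + 1.7856 = 3.054 km/s.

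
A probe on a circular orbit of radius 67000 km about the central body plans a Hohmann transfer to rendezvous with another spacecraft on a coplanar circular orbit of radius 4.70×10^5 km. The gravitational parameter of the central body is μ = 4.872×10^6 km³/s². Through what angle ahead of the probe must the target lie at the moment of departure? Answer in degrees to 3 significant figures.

The Hohmann ellipse has a_t = (r₁ + r₂)/2 = 2.685×10^5 km.
The half-period of the transfer ellipse is t = π√(a_t³/μ) = 1.9802×10^5 s.
Target angular speed ω₂ = √(μ/r₂³) = 6.8503×10^-6 rad/s.
Angle swept by the target during transfer: ω₂·t = 1.3565 rad = 77.72°.
Arrival is 180° from departure on the ellipse, so φ = 180° − 77.72° = 102°.

φ = 102°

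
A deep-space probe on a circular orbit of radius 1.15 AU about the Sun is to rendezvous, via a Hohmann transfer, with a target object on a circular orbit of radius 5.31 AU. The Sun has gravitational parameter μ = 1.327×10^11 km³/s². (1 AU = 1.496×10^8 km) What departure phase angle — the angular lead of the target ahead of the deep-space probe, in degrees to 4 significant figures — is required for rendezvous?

In km: r₁ = 1.15 × 1.496×10^8 = 1.7204×10^8 km; r₂ = 5.31 × 1.496×10^8 = 7.94376×10^8 km.
Semi-major axis of the transfer orbit: a_t = (1.7204×10^8 + 7.94376×10^8)/2 = 4.83208×10^8 km.
Transfer time t = π√(a_t³/μ) = 9.16042×10^7 s.
The target's mean motion on its circular orbit is ω₂ = √(μ/r₂³) = 1.62703×10^-8 rad/s.
Angle swept by the target during transfer: ω₂·t = 1.49043 rad = 85.40°.
Arrival is 180° from departure on the ellipse, so φ = 180° − 85.40° = 94.60°.

φ = 94.60°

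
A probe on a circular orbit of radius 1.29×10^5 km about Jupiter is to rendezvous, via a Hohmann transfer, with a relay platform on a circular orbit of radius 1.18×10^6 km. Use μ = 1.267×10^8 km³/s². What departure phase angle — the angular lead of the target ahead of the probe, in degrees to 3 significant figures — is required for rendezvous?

Transfer-ellipse semi-major axis a_t = (r₁ + r₂)/2 = (1.290×10^5 + 1.180×10^6)/2 = 6.545×10^5 km.
Transfer time t = π√(a_t³/μ) = 1.478×10^5 s.
Target angular speed ω₂ = √(μ/r₂³) = 8.781×10^-6 rad/s.
Angle swept by the target during transfer: ω₂·t = 1.2978 rad = 74.36°.
Arrival is 180° from departure on the ellipse, so φ = 180° − 74.36° = 106°.

φ = 106°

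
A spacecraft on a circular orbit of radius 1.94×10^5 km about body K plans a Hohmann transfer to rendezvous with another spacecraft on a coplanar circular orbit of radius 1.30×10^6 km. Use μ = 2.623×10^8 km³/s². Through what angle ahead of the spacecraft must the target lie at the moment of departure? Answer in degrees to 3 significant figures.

Transfer-ellipse semi-major axis a_t = (r₁ + r₂)/2 = (1.940×10^5 + 1.300×10^6)/2 = 7.470×10^5 km.
Transfer time t = π√(a_t³/μ) = 1.252×10^5 s.
The target's mean motion on its circular orbit is ω₂ = √(μ/r₂³) = 1.093×10^-5 rad/s.
Angle swept by the target during transfer: ω₂·t = 1.3684 rad = 78.40°.
The spacecraft traverses 180° on the transfer ellipse, so the target must lead by 180° − 78.40° = 102°.

φ = 102°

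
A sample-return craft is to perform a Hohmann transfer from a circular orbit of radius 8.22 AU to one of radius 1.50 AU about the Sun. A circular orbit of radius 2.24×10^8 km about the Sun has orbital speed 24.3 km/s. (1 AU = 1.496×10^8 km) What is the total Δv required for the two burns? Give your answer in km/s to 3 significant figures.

From the circular-orbit relation v² = μ/r at r = 2.24×10^8 km: μ = v²r = (24.3)² × 2.24×10^8 = 1.32270×10^11 km³/s².
In km: r₁ = 8.22 × 1.496×10^8 = 1.229712×10^9 km; r₂ = 1.50 × 1.496×10^8 = 2.244×10^8 km.
Semi-major axis of the transfer orbit: a_t = (1.229712×10^9 + 2.244×10^8)/2 = 7.27056×10^8 km.
Circular speed at r₁: v₁ = √(μ/r₁) = √(1.32270×10^11/1.229712×10^9) = 10.3712 km/s.
On the transfer ellipse at r₁, v² = μ(2/r − 1/a) gives v_a = √[μ(2/r₁ − 1/a_t)] = 5.76177 km/s.
First burn Δv₁ = |v_a − v₁| = 4.6094 km/s.
At r₂, v₂ = √(μ/r₂) = 24.2783 km/s.
Transfer-orbit speed at r₂: v_p = √[μ(2/r₂ − 1/a_t)] = 31.5745 km/s.
Second burn Δv₂ = |v₂ − v_p| = 7.2962 km/s.
Total Δv = Δv₁ + Δv₂ = 11.91 km/s.

Δv = 11.9 km/s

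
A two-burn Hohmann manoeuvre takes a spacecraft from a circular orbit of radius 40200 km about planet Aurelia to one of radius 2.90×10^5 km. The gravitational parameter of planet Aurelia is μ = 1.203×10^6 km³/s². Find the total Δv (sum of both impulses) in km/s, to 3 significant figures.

Transfer-ellipse semi-major axis a_t = (r₁ + r₂)/2 = (40200 + 2.900×10^5)/2 = 1.651×10^5 km.
At r₁ the circular-orbit speed is v₁ = √(μ/r₁) = 5.4704 km/s.
On the transfer ellipse at r₁, v² = μ(2/r − 1/a) gives v_p = √[μ(2/r₁ − 1/a_t)] = 7.2501 km/s.
First burn Δv₁ = |v_p − v₁| = 1.7797 km/s.
At r₂, v₂ = √(μ/r₂) = 2.0367 km/s.
Transfer-orbit speed at r₂: v_a = √[μ(2/r₂ − 1/a_t)] = 1.0050 km/s.
Second burn Δv₂ = |v₂ − v_a| = 1.0317 km/s.
Total Δv = Δv₁ + Δv₂ = 2.811 km/s.

Δv = 2.81 km/s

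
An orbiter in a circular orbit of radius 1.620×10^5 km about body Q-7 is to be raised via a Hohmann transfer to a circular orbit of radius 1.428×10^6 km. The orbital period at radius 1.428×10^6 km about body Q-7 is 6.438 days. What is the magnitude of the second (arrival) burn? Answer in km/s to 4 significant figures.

From Kepler's third law T² = 4π²r³/μ at r = 1.428×10^6 km, T = 6.438 days = 6.438 × 86400 s = 5.562432×10^5 s: μ = 4π²r³/T² = 3.71548×10^8 km³/s².
The Hohmann ellipse has a_t = (r₁ + r₂)/2 = 7.950×10^5 km.
Circular speed at r = 1.428×10^6 km: v_c = √(μ/r) = 16.13 km/s.
Transfer-orbit speed at the same r (vis-viva, a = a_t): v_t = √[μ(2/r − 1/a_t)] = 7.281 km/s.
Δv₂ = |v_t − v_c| = |7.281 − 16.13| = 8.849 km/s.

Δv₂ = 8.849 km/s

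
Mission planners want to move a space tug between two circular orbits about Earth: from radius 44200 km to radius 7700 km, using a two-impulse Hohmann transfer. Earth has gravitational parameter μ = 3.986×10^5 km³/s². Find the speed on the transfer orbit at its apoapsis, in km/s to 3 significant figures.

Transfer-ellipse semi-major axis a_t = (r₁ + r₂)/2 = (44200 + 7700)/2 = 25950 km.
At apoapsis, r = 44200 km.
From the vis-viva equation, v = √[μ(2/r − 1/a_t)] = 1.636 km/s.

v = 1.64 km/s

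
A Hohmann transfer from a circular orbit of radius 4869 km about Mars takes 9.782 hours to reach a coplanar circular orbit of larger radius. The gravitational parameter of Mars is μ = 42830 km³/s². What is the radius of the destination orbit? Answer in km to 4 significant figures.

r₂ = 30180 km

Transfer time t = 9.782 hours = 35215.2 s, and t = π√(a_t³/μ).
So a_t = (μ t²/π²)^(1/3) = (42830 × (35215.2)² / π²)^(1/3) = 17524 km.
Since a_t = (r₁ + r₂)/2, r₂ = 2a_t − r₁ = 2×17524 − 4869 = 30179 km.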